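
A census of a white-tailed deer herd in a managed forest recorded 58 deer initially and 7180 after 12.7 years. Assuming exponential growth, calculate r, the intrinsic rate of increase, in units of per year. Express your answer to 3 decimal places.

From N(t) = N₀·e^(rt): e^(r·12.7) = 7180/58 = 123.79.
r·12.7 = ln(123.79) = 4.8186, so r = 4.8186/12.7 = 0.37942.

0.379 per year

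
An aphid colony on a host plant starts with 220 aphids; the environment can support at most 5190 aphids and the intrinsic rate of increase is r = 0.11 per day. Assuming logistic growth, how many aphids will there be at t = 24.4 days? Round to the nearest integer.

A = (K − N₀)/N₀ = (5190 − 220)/220 = 22.591.
N(t) = K/(1 + A·e^(−rt)) = 5190/(1 + 22.591×e^(−0.11×24.4)).
e^(−2.684) = 0.068289; denominator = 1 + 22.591×0.068289 = 2.5427.
N = 5190/2.5427 = 2041.12.

2041 aphids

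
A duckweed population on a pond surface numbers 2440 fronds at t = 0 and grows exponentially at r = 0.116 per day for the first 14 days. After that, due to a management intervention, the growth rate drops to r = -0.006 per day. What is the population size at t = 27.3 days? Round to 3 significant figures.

Phase 1: N(14) = 2440·e^(0.116×14) = 2440·e^1.624 = 12379.
Phase 2 runs for 27.3 − 14 = 13.3 days at r = -0.006.
N(27.3) = 12379·e^(-0.006×13.3) = 12379·e^-0.0798 = 11429.5.

11400 fronds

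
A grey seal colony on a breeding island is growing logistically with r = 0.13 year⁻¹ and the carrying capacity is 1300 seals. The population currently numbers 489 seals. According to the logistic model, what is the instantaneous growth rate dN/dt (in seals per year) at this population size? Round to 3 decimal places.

39.658 seals per year

dN/dt = rN(1 − N/K) = 0.13 × 489 × (1 − 489/1300).
1 − 489/1300 = 0.62385; dN/dt = 0.13 × 489 × 0.62385 = 39.658.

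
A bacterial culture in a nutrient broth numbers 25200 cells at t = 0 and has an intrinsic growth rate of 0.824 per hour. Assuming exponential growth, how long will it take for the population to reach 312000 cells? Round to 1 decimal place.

Set N₀·e^(rt) = 312000: e^(0.824·t) = 312000/25200 = 12.381.
0.824·t = ln(12.381) = 2.5162, so t = 2.5162/0.824 = 3.0536.

3.1 hours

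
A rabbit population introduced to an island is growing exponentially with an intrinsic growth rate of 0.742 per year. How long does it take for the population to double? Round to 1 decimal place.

Doubling time t_d = ln(2)/r = 0.6931/0.742 = 0.93416.

0.9 years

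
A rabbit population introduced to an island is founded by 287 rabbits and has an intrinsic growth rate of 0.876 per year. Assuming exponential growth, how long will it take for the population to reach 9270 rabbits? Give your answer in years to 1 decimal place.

Set N₀·e^(rt) = 9270: e^(0.876·t) = 9270/287 = 32.3.
0.876·t = ln(32.3) = 3.4751, so t = 3.4751/0.876 = 3.967.

4.0 years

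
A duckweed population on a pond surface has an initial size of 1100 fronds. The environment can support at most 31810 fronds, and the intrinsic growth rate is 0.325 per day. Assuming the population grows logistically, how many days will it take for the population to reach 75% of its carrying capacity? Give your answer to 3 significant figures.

13.6 days

A = (K − N₀)/N₀ = (31810 − 1100)/1100 = 27.918.
Solve 31810/(1 + 27.918·e^(−0.325t)) = 23857.5: 1 + 27.918·e^(−0.325t) = 1.3333, so e^(−0.325t) = 0.0119397.
−0.325·t = ln(0.0119397) = -4.4279, so t = 4.4279/0.325 = 13.624.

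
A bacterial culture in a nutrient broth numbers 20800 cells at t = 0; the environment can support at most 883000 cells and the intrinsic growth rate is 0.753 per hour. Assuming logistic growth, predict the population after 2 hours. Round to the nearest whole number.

A = (K − N₀)/N₀ = (883000 − 20800)/20800 = 41.452.
N(t) = K/(1 + A·e^(−rt)) = 883000/(1 + 41.452×e^(−0.753×2)).
e^(−1.506) = 0.2218; denominator = 1 + 41.452×0.2218 = 10.194.
N = 883000/10.194 = 86620.9.

86621 cells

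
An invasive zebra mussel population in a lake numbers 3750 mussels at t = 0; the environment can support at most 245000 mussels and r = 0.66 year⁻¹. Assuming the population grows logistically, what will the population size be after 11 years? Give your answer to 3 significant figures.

234000 mussels

A = (K − N₀)/N₀ = (245000 − 3750)/3750 = 64.333.
N(t) = K/(1 + A·e^(−rt)) = 245000/(1 + 64.333×e^(−0.66×11)).
e^(−7.26) = 0.00070311; denominator = 1 + 64.333×0.00070311 = 1.0452.
N = 245000/1.0452 = 234397.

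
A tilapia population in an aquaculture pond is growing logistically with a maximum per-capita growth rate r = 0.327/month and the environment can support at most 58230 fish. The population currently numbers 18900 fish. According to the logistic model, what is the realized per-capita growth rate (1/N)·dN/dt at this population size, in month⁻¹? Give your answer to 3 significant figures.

0.221 per month

(1/N)·dN/dt = r(1 − N/K) = 0.327 × (1 − 18900/58230).
= 0.327 × 0.67543 = 0.22086.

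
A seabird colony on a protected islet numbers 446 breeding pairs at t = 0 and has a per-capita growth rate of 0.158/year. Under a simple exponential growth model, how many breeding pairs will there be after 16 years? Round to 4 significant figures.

5588 breeding pairs

N(t) = N₀·e^(rt) = 446 × e^(0.158×16) = 446 × e^2.528.
e^2.528 ≈ 12.528, so N ≈ 446 × 12.528 = 5587.68.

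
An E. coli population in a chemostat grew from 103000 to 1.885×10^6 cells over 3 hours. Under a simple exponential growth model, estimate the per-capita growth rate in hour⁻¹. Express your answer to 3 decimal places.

0.969 per hour

From N(t) = N₀·e^(rt): e^(r·3) = 1.885×10^6/103000 = 18.301.
r·3 = ln(18.301) = 2.907, so r = 2.907/3 = 0.96898.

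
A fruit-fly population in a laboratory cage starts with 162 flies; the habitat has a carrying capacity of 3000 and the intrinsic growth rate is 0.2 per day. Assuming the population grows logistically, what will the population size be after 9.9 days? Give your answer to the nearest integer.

878 flies

A = (K − N₀)/N₀ = (3000 − 162)/162 = 17.519.
N(t) = K/(1 + A·e^(−rt)) = 3000/(1 + 17.519×e^(−0.2×9.9)).
e^(−1.98) = 0.13807; denominator = 1 + 17.519×0.13807 = 3.4188.
N = 3000/3.4188 = 877.509.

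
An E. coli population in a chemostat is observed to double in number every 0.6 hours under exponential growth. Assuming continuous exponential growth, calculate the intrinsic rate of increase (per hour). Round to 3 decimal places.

1.155 per hour

r = ln(2)/t_d = 0.6931/0.6 = 1.1552.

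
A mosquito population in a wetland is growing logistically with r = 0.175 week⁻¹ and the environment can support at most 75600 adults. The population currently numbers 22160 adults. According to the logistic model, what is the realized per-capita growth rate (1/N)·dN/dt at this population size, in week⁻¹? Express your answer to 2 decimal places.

(1/N)·dN/dt = r(1 − N/K) = 0.175 × (1 − 22160/75600).
= 0.175 × 0.70688 = 0.1237.

0.12 per week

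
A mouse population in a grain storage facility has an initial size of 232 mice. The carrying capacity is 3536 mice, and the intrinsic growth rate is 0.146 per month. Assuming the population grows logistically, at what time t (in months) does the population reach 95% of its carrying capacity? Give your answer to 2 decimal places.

38.36 months

A = (K − N₀)/N₀ = (3536 − 232)/232 = 14.241.
Solve 3536/(1 + 14.241·e^(−0.146t)) = 3359.2: 1 + 14.241·e^(−0.146t) = 1.0526, so e^(−0.146t) = 0.00369568.
−0.146·t = ln(0.00369568) = -5.6006, so t = 5.6006/0.146 = 38.36.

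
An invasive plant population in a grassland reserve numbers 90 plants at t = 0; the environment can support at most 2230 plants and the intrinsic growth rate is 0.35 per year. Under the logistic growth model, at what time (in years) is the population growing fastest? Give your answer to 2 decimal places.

Logistic growth is fastest at N = K/2 = 1115.
A = (K − N₀)/N₀ = 23.778. Set K/(1 + A·e^(−rt)) = K/2 → A·e^(−rt) = 1.
e^(−0.35t) = 1/23.778 = 0.0420561, so t = ln(23.778)/0.35 = 3.1688/0.35 = 9.0536.

9.05 years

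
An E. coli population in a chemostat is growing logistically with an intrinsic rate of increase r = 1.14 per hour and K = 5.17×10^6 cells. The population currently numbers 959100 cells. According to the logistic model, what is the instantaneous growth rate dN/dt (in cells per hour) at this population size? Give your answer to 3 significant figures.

dN/dt = rN(1 − N/K) = 1.14 × 959100 × (1 − 959100/5.17×10^6).
1 − 959100/5.17×10^6 = 0.81449; dN/dt = 1.14 × 959100 × 0.81449 = 8.90539×10^5.

891000 cells per hour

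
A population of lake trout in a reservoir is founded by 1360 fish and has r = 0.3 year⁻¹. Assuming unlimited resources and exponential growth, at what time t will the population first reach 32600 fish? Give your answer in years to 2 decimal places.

10.59 years

Set N₀·e^(rt) = 32600: e^(0.3·t) = 32600/1360 = 23.971.
0.3·t = ln(23.971) = 3.1768, so t = 3.1768/0.3 = 10.589.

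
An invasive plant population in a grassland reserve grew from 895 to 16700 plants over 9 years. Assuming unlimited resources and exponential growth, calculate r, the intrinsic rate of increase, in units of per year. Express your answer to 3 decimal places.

From N(t) = N₀·e^(rt): e^(r·9) = 16700/895 = 18.659.
r·9 = ln(18.659) = 2.9263, so r = 2.9263/9 = 0.32515.

0.325 per year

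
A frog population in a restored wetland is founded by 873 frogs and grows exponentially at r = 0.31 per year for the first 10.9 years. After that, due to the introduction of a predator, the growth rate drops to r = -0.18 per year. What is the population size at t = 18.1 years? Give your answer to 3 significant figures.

Phase 1: N(10.9) = 873·e^(0.31×10.9) = 873·e^3.379 = 25615.1.
Phase 2 runs for 18.1 − 10.9 = 7.2 years at r = -0.18.
N(18.1) = 25615.1·e^(-0.18×7.2) = 25615.1·e^-1.296 = 7008.9.

7010 frogs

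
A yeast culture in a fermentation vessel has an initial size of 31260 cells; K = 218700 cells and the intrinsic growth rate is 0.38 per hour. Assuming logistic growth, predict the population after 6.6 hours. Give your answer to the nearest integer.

146949 cells

A = (K − N₀)/N₀ = (218700 − 31260)/31260 = 5.9962.
N(t) = K/(1 + A·e^(−rt)) = 218700/(1 + 5.9962×e^(−0.38×6.6)).
e^(−2.508) = 0.081431; denominator = 1 + 5.9962×0.081431 = 1.4883.
N = 218700/1.4883 = 146949.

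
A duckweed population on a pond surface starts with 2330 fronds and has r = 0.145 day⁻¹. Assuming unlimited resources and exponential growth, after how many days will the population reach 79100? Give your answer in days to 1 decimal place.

Set N₀·e^(rt) = 79100: e^(0.145·t) = 79100/2330 = 33.948.
0.145·t = ln(33.948) = 3.5248, so t = 3.5248/0.145 = 24.309.

24.3 days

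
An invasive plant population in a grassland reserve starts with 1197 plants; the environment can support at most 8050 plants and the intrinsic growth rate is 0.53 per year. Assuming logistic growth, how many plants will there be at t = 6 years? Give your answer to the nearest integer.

A = (K − N₀)/N₀ = (8050 − 1197)/1197 = 5.7251.
N(t) = K/(1 + A·e^(−rt)) = 8050/(1 + 5.7251×e^(−0.53×6)).
e^(−3.18) = 0.041586; denominator = 1 + 5.7251×0.041586 = 1.2381.
N = 8050/1.2381 = 6501.98.

6502 plants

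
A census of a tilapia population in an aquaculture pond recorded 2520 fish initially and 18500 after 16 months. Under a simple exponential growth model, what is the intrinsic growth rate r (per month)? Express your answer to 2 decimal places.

From N(t) = N₀·e^(rt): e^(r·16) = 18500/2520 = 7.3413.
r·16 = ln(7.3413) = 1.9935, so r = 1.9935/16 = 0.12459.

0.12 per month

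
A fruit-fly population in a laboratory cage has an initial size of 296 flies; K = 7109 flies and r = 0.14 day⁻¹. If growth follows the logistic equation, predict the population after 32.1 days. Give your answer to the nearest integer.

5654 flies

A = (K − N₀)/N₀ = (7109 − 296)/296 = 23.017.
N(t) = K/(1 + A·e^(−rt)) = 7109/(1 + 23.017×e^(−0.14×32.1)).
e^(−4.494) = 0.011176; denominator = 1 + 23.017×0.011176 = 1.2572.
N = 7109/1.2572 = 5654.48.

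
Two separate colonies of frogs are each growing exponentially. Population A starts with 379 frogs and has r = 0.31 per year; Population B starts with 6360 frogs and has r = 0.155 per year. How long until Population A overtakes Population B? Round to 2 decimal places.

18.20 years

Set 379·e^(0.31t) = 6360·e^(0.155t).
e^((0.31 − 0.155)t) = 6360/379 → e^(0.155·t) = 16.781.
0.155·t = ln(16.781) = 2.8202, so t = 2.8202/0.155 = 18.195.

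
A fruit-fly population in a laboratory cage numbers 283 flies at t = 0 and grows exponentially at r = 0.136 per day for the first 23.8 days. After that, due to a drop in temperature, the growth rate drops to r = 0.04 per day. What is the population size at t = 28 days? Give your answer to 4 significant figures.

8521 flies

Phase 1: N(23.8) = 283·e^(0.136×23.8) = 283·e^3.237 = 7202.96.
Phase 2 runs for 28 − 23.8 = 4.2 days at r = 0.04.
N(28) = 7202.96·e^(0.04×4.2) = 7202.96·e^0.168 = 8520.64.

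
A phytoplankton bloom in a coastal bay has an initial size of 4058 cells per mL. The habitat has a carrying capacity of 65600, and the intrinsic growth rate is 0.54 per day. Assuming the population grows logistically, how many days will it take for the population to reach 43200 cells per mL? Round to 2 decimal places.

A = (K − N₀)/N₀ = (65600 − 4058)/4058 = 15.166.
Solve 65600/(1 + 15.166·e^(−0.54t)) = 43200: 1 + 15.166·e^(−0.54t) = 1.5185, so e^(−0.54t) = 0.0341904.
−0.54·t = ln(0.0341904) = -3.3758, so t = 3.3758/0.54 = 6.2515.

6.25 days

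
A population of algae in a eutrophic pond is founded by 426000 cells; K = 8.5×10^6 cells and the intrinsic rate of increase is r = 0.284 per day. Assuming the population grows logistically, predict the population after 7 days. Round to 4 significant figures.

A = (K − N₀)/N₀ = (8.5×10^6 − 426000)/426000 = 18.953.
N(t) = K/(1 + A·e^(−rt)) = 8.5×10^6/(1 + 18.953×e^(−0.284×7)).
e^(−1.988) = 0.13697; denominator = 1 + 18.953×0.13697 = 3.596.
N = 8.5×10^6/3.596 = 2.363749×10^6.

2364000 cells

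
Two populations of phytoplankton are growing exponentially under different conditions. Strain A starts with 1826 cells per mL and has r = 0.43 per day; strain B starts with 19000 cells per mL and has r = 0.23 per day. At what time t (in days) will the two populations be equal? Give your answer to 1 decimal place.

11.7 days

Set 1826·e^(0.43t) = 19000·e^(0.23t).
e^((0.43 − 0.23)t) = 19000/1826 → e^(0.2·t) = 10.405.
0.2·t = ln(10.405) = 2.3423, so t = 2.3423/0.2 = 11.712.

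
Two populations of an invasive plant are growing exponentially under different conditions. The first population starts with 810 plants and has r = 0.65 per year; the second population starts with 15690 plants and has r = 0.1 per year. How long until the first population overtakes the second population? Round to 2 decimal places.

5.39 years

Set 810·e^(0.65t) = 15690·e^(0.1t).
e^((0.65 − 0.1)t) = 15690/810 → e^(0.55·t) = 19.37.
0.55·t = ln(19.37) = 2.9637, so t = 2.9637/0.55 = 5.3886.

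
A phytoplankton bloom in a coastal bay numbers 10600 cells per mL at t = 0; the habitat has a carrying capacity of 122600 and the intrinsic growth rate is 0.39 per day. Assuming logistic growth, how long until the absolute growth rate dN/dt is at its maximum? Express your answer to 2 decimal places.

Logistic growth is fastest at N = K/2 = 61300.
A = (K − N₀)/N₀ = 10.566. Set K/(1 + A·e^(−rt)) = K/2 → A·e^(−rt) = 1.
e^(−0.39t) = 1/10.566 = 0.0946429, so t = ln(10.566)/0.39 = 2.3576/0.39 = 6.0452.

6.05 days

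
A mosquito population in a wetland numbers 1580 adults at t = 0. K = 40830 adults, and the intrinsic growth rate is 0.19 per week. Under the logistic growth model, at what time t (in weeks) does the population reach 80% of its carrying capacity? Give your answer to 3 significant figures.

A = (K − N₀)/N₀ = (40830 − 1580)/1580 = 24.842.
Solve 40830/(1 + 24.842·e^(−0.19t)) = 32664: 1 + 24.842·e^(−0.19t) = 1.25, so e^(−0.19t) = 0.0100637.
−0.19·t = ln(0.0100637) = -4.5988, so t = 4.5988/0.19 = 24.204.

24.2 weeks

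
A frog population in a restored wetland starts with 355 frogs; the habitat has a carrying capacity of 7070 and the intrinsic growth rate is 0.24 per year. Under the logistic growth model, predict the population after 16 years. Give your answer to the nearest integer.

A = (K − N₀)/N₀ = (7070 − 355)/355 = 18.915.
N(t) = K/(1 + A·e^(−rt)) = 7070/(1 + 18.915×e^(−0.24×16)).
e^(−3.84) = 0.021494; denominator = 1 + 18.915×0.021494 = 1.4066.
N = 7070/1.4066 = 5026.44.

5026 frogs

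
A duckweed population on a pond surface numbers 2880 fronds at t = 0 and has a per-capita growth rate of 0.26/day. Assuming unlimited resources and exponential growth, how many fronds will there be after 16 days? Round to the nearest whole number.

184526 fronds

N(t) = N₀·e^(rt) = 2880 × e^(0.26×16) = 2880 × e^4.16.
e^4.16 ≈ 64.072, so N ≈ 2880 × 64.072 = 184526.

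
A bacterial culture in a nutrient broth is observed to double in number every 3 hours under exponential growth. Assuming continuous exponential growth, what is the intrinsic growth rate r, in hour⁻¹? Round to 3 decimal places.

0.231 per hour

r = ln(2)/t_d = 0.6931/3 = 0.23105.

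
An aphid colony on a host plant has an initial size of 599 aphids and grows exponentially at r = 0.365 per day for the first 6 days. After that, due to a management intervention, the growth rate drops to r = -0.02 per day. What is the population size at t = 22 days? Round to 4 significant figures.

Phase 1: N(6) = 599·e^(0.365×6) = 599·e^2.19 = 5352.19.
Phase 2 runs for 22 − 6 = 16 days at r = -0.02.
N(22) = 5352.19·e^(-0.02×16) = 5352.19·e^-0.32 = 3886.49.

3886 aphids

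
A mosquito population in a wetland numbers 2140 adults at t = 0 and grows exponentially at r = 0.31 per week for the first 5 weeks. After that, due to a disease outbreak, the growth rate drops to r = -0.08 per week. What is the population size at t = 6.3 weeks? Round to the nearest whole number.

9087 adults

Phase 1: N(5) = 2140·e^(0.31×5) = 2140·e^1.55 = 10082.5.
Phase 2 runs for 6.3 − 5 = 1.3 weeks at r = -0.08.
N(6.3) = 10082.5·e^(-0.08×1.3) = 10082.5·e^-0.104 = 9086.65.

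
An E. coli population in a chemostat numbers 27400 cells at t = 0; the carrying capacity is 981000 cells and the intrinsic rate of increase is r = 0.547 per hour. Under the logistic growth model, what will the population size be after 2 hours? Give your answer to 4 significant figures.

A = (K − N₀)/N₀ = (981000 − 27400)/27400 = 34.803.
N(t) = K/(1 + A·e^(−rt)) = 981000/(1 + 34.803×e^(−0.547×2)).
e^(−1.094) = 0.33487; denominator = 1 + 34.803×0.33487 = 12.655.
N = 981000/12.655 = 77521.2.

77520 cells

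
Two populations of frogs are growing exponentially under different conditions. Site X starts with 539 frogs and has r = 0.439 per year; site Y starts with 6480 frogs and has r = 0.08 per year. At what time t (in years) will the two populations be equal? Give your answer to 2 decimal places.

6.93 years

Set 539·e^(0.439t) = 6480·e^(0.08t).
e^((0.439 − 0.08)t) = 6480/539 → e^(0.359·t) = 12.022.
0.359·t = ln(12.022) = 2.4868, so t = 2.4868/0.359 = 6.9269.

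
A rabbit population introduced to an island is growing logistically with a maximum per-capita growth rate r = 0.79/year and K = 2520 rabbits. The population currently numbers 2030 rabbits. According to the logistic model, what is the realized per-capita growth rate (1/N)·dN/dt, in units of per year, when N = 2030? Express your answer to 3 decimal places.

0.154 per year

(1/N)·dN/dt = r(1 − N/K) = 0.79 × (1 − 2030/2520).
= 0.79 × 0.19444 = 0.15361.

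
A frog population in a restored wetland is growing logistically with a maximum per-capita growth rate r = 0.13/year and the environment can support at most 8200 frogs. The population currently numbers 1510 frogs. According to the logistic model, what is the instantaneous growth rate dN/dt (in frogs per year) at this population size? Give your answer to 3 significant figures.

dN/dt = rN(1 − N/K) = 0.13 × 1510 × (1 − 1510/8200).
1 − 1510/8200 = 0.81585; dN/dt = 0.13 × 1510 × 0.81585 = 160.15.

160 frogs per year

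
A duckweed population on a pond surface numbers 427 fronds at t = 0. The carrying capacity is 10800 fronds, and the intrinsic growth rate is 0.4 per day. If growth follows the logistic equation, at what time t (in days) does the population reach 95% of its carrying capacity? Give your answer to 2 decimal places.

A = (K − N₀)/N₀ = (10800 − 427)/427 = 24.293.
Solve 10800/(1 + 24.293·e^(−0.4t)) = 10260: 1 + 24.293·e^(−0.4t) = 1.0526, so e^(−0.4t) = 0.00216656.
−0.4·t = ln(0.00216656) = -6.1346, so t = 6.1346/0.4 = 15.337.

15.34 days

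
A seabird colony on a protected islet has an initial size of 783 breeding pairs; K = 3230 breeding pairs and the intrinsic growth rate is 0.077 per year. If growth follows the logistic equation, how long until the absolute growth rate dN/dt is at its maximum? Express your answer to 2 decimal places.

14.80 years

Logistic growth is fastest at N = K/2 = 1615.
A = (K − N₀)/N₀ = 3.1252. Set K/(1 + A·e^(−rt)) = K/2 → A·e^(−rt) = 1.
e^(−0.077t) = 1/3.1252 = 0.319984, so t = ln(3.1252)/0.077 = 1.1395/0.077 = 14.799.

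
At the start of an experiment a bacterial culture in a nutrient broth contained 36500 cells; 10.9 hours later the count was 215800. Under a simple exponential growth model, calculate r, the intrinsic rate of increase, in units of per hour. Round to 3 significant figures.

From N(t) = N₀·e^(rt): e^(r·10.9) = 215800/36500 = 5.9123.
r·10.9 = ln(5.9123) = 1.777, so r = 1.777/10.9 = 0.16303.

0.163 per hour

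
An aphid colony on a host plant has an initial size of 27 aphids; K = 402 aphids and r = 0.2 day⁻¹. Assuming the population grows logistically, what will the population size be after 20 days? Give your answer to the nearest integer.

320 aphids

A = (K − N₀)/N₀ = (402 − 27)/27 = 13.889.
N(t) = K/(1 + A·e^(−rt)) = 402/(1 + 13.889×e^(−0.2×20)).
e^(−4) = 0.018316; denominator = 1 + 13.889×0.018316 = 1.2544.
N = 402/1.2544 = 320.476.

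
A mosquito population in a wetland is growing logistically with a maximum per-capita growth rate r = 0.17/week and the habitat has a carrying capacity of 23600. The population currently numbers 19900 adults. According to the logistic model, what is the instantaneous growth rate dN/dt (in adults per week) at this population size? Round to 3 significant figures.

dN/dt = rN(1 − N/K) = 0.17 × 19900 × (1 − 19900/23600).
1 − 19900/23600 = 0.15678; dN/dt = 0.17 × 19900 × 0.15678 = 530.39.

530 adults per week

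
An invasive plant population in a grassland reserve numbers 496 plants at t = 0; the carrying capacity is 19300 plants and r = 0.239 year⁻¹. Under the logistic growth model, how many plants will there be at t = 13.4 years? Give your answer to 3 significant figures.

A = (K − N₀)/N₀ = (19300 − 496)/496 = 37.911.
N(t) = K/(1 + A·e^(−rt)) = 19300/(1 + 37.911×e^(−0.239×13.4)).
e^(−3.203) = 0.040656; denominator = 1 + 37.911×0.040656 = 2.5413.
N = 19300/2.5413 = 7594.43.

7590 plants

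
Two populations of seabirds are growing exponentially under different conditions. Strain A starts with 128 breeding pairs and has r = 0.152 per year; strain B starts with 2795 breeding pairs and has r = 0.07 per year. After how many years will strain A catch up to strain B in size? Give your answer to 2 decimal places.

Set 128·e^(0.152t) = 2795·e^(0.07t).
e^((0.152 − 0.07)t) = 2795/128 → e^(0.082·t) = 21.836.
0.082·t = ln(21.836) = 3.0836, so t = 3.0836/0.082 = 37.604.

37.60 years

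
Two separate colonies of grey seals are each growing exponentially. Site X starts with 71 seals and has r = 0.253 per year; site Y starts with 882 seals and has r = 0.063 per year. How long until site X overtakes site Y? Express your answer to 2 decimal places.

Set 71·e^(0.253t) = 882·e^(0.063t).
e^((0.253 − 0.063)t) = 882/71 → e^(0.19·t) = 12.423.
0.19·t = ln(12.423) = 2.5195, so t = 2.5195/0.19 = 13.261.

13.26 years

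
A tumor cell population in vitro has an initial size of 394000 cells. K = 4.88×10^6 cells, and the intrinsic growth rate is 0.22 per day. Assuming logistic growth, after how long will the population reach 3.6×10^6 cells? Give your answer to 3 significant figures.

A = (K − N₀)/N₀ = (4.88×10^6 − 394000)/394000 = 11.386.
Solve 4.88×10^6/(1 + 11.386·e^(−0.22t)) = 3.6×10^6: 1 + 11.386·e^(−0.22t) = 1.3556, so e^(−0.22t) = 0.031228.
−0.22·t = ln(0.031228) = -3.4664, so t = 3.4664/0.22 = 15.757.

15.8 days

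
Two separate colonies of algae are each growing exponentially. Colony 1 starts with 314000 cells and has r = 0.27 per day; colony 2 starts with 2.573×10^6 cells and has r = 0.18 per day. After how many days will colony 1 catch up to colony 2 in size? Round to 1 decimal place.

23.4 days

Set 314000·e^(0.27t) = 2.573×10^6·e^(0.18t).
e^((0.27 − 0.18)t) = 2.573×10^6/314000 → e^(0.09·t) = 8.1943.
0.09·t = ln(8.1943) = 2.1034, so t = 2.1034/0.09 = 23.371.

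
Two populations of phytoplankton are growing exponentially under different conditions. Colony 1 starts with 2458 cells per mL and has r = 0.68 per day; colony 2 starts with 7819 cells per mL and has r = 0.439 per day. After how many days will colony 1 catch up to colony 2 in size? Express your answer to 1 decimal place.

4.8 days

Set 2458·e^(0.68t) = 7819·e^(0.439t).
e^((0.68 − 0.439)t) = 7819/2458 → e^(0.241·t) = 3.181.
0.241·t = ln(3.181) = 1.1572, so t = 1.1572/0.241 = 4.8017.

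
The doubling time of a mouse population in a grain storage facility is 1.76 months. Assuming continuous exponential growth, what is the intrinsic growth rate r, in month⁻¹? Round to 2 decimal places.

r = ln(2)/t_d = 0.6931/1.76 = 0.39383.

0.39 per month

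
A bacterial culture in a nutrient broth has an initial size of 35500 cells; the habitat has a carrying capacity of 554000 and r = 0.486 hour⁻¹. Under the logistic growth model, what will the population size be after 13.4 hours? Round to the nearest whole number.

A = (K − N₀)/N₀ = (554000 − 35500)/35500 = 14.606.
N(t) = K/(1 + A·e^(−rt)) = 554000/(1 + 14.606×e^(−0.486×13.4)).
e^(−6.512) = 0.0014849; denominator = 1 + 14.606×0.0014849 = 1.0217.
N = 554000/1.0217 = 542240.

542240 cells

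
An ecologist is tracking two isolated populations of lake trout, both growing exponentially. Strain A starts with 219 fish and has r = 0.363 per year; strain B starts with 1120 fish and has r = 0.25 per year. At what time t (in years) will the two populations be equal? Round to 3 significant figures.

Set 219·e^(0.363t) = 1120·e^(0.25t).
e^((0.363 − 0.25)t) = 1120/219 → e^(0.113·t) = 5.1142.
0.113·t = ln(5.1142) = 1.632, so t = 1.632/0.113 = 14.443.

14.4 years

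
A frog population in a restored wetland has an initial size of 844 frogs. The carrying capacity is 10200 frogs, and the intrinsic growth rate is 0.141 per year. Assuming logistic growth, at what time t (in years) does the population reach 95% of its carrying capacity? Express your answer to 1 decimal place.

A = (K − N₀)/N₀ = (10200 − 844)/844 = 11.085.
Solve 10200/(1 + 11.085·e^(−0.141t)) = 9690: 1 + 11.085·e^(−0.141t) = 1.0526, so e^(−0.141t) = 0.00474787.
−0.141·t = ln(0.00474787) = -5.3501, so t = 5.3501/0.141 = 37.944.

37.9 years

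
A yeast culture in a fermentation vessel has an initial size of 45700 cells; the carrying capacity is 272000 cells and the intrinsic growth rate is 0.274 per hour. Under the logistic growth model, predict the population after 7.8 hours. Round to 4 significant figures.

A = (K − N₀)/N₀ = (272000 − 45700)/45700 = 4.9519.
N(t) = K/(1 + A·e^(−rt)) = 272000/(1 + 4.9519×e^(−0.274×7.8)).
e^(−2.137) = 0.11798; denominator = 1 + 4.9519×0.11798 = 1.5842.
N = 272000/1.5842 = 171691.

171700 cells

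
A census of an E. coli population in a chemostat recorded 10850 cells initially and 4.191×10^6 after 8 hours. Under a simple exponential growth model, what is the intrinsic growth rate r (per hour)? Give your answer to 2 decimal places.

0.74 per hour

From N(t) = N₀·e^(rt): e^(r·8) = 4.191×10^6/10850 = 386.27.
r·8 = ln(386.27) = 5.9565, so r = 5.9565/8 = 0.74457.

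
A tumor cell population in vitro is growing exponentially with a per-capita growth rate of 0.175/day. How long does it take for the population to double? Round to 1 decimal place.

4.0 days

Doubling time t_d = ln(2)/r = 0.6931/0.175 = 3.9608.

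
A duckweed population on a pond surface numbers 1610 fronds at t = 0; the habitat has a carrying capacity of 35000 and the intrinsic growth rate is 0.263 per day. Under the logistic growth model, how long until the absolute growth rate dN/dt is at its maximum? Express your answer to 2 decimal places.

Logistic growth is fastest at N = K/2 = 17500.
A = (K − N₀)/N₀ = 20.739. Set K/(1 + A·e^(−rt)) = K/2 → A·e^(−rt) = 1.
e^(−0.263t) = 1/20.739 = 0.048218, so t = ln(20.739)/0.263 = 3.032/0.263 = 11.529.

11.53 days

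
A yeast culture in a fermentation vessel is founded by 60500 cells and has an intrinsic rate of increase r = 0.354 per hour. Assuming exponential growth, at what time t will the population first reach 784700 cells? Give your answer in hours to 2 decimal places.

Set N₀·e^(rt) = 784700: e^(0.354·t) = 784700/60500 = 12.97.
0.354·t = ln(12.97) = 2.5627, so t = 2.5627/0.354 = 7.2391.

7.24 hours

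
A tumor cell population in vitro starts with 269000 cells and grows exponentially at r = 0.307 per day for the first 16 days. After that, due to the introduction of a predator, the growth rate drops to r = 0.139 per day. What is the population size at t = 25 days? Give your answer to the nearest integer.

Phase 1: N(16) = 269000·e^(0.307×16) = 269000·e^4.912 = 3.656005×10^7.
Phase 2 runs for 25 − 16 = 9 days at r = 0.139.
N(25) = 3.656005×10^7·e^(0.139×9) = 3.656005×10^7·e^1.251 = 1.277348×10^8.

127734782 cells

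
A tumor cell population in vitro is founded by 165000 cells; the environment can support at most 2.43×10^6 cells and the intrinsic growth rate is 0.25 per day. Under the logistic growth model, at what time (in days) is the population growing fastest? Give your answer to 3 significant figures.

10.5 days

Logistic growth is fastest at N = K/2 = 1.215×10^6.
A = (K − N₀)/N₀ = 13.727. Set K/(1 + A·e^(−rt)) = K/2 → A·e^(−rt) = 1.
e^(−0.25t) = 1/13.727 = 0.0728477, so t = ln(13.727)/0.25 = 2.6194/0.25 = 10.478.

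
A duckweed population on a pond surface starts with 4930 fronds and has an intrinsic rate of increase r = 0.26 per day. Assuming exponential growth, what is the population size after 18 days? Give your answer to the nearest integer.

N(t) = N₀·e^(rt) = 4930 × e^(0.26×18) = 4930 × e^4.68.
e^4.68 ≈ 107.77, so N ≈ 4930 × 107.77 = 531306.

531306 fronds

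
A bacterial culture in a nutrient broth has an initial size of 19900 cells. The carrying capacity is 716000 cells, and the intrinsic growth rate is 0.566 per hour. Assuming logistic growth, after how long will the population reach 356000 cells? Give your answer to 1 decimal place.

A = (K − N₀)/N₀ = (716000 − 19900)/19900 = 34.98.
Solve 716000/(1 + 34.98·e^(−0.566t)) = 356000: 1 + 34.98·e^(−0.566t) = 2.0112, so e^(−0.566t) = 0.0289091.
−0.566·t = ln(0.0289091) = -3.5436, so t = 3.5436/0.566 = 6.2608.

6.3 hours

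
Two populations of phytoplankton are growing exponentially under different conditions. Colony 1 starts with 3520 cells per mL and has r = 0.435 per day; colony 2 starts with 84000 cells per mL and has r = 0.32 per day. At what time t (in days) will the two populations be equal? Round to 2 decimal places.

27.59 days

Set 3520·e^(0.435t) = 84000·e^(0.32t).
e^((0.435 − 0.32)t) = 84000/3520 → e^(0.115·t) = 23.864.
0.115·t = ln(23.864) = 3.1724, so t = 3.1724/0.115 = 27.586.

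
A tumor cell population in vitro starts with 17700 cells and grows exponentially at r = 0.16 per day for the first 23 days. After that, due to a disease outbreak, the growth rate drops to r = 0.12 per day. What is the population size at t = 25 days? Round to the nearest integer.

892088 cells

Phase 1: N(23) = 17700·e^(0.16×23) = 17700·e^3.68 = 701741.
Phase 2 runs for 25 − 23 = 2 days at r = 0.12.
N(25) = 701741·e^(0.12×2) = 701741·e^0.24 = 892088.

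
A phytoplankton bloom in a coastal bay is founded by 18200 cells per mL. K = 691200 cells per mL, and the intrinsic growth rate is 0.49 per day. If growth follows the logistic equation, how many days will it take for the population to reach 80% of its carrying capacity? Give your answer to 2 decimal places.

10.20 days

A = (K − N₀)/N₀ = (691200 − 18200)/18200 = 36.978.
Solve 691200/(1 + 36.978·e^(−0.49t)) = 552960: 1 + 36.978·e^(−0.49t) = 1.25, so e^(−0.49t) = 0.00676077.
−0.49·t = ln(0.00676077) = -4.9966, so t = 4.9966/0.49 = 10.197.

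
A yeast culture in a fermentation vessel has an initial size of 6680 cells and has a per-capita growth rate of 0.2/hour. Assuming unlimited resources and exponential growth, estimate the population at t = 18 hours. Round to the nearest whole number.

N(t) = N₀·e^(rt) = 6680 × e^(0.2×18) = 6680 × e^3.6.
e^3.6 ≈ 36.598, so N ≈ 6680 × 36.598 = 244476.

244476 cells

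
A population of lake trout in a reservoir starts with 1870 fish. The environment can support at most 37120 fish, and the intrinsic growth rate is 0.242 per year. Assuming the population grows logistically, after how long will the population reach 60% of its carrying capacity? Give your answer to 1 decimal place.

13.8 years

A = (K − N₀)/N₀ = (37120 − 1870)/1870 = 18.85.
Solve 37120/(1 + 18.85·e^(−0.242t)) = 22272: 1 + 18.85·e^(−0.242t) = 1.6667, so e^(−0.242t) = 0.0353664.
−0.242·t = ln(0.0353664) = -3.342, so t = 3.342/0.242 = 13.81.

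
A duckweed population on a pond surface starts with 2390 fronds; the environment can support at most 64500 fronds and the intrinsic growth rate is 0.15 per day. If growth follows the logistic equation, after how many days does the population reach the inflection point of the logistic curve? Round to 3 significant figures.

Logistic growth is fastest at N = K/2 = 32250.
A = (K − N₀)/N₀ = 25.987. Set K/(1 + A·e^(−rt)) = K/2 → A·e^(−rt) = 1.
e^(−0.15t) = 1/25.987 = 0.0384801, so t = ln(25.987)/0.15 = 3.2576/0.15 = 21.717.

21.7 days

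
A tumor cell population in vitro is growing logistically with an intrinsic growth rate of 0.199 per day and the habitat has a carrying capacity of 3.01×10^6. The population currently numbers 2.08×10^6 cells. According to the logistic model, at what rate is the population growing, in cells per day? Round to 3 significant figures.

128000 cells per day

dN/dt = rN(1 − N/K) = 0.199 × 2.08×10^6 × (1 − 2.08×10^6/3.01×10^6).
1 − 2.08×10^6/3.01×10^6 = 0.30897; dN/dt = 0.199 × 2.08×10^6 × 0.30897 = 1.27889×10^5.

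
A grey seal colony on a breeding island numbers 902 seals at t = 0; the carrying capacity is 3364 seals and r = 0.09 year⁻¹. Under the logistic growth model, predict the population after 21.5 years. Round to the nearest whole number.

A = (K − N₀)/N₀ = (3364 − 902)/902 = 2.7295.
N(t) = K/(1 + A·e^(−rt)) = 3364/(1 + 2.7295×e^(−0.09×21.5)).
e^(−1.935) = 0.14442; denominator = 1 + 2.7295×0.14442 = 1.3942.
N = 3364/1.3942 = 2412.85.

2413 seals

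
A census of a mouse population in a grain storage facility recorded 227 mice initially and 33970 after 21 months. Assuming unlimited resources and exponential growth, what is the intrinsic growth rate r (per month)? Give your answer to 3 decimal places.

0.238 per month

From N(t) = N₀·e^(rt): e^(r·21) = 33970/227 = 149.65.
r·21 = ln(149.65) = 5.0083, so r = 5.0083/21 = 0.23849.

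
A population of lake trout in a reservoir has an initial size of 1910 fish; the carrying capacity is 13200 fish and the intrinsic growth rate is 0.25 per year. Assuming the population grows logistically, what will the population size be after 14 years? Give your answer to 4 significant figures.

A = (K − N₀)/N₀ = (13200 − 1910)/1910 = 5.911.
N(t) = K/(1 + A·e^(−rt)) = 13200/(1 + 5.911×e^(−0.25×14)).
e^(−3.5) = 0.030197; denominator = 1 + 5.911×0.030197 = 1.1785.
N = 13200/1.1785 = 11200.7.

11200 fish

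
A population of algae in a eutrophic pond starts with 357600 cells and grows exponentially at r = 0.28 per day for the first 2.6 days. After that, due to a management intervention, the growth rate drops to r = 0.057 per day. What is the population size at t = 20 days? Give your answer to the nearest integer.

Phase 1: N(2.6) = 357600·e^(0.28×2.6) = 357600·e^0.728 = 740566.
Phase 2 runs for 20 − 2.6 = 17.4 days at r = 0.057.
N(20) = 740566·e^(0.057×17.4) = 740566·e^0.9918 = 1.996628×10^6.

1996628 cells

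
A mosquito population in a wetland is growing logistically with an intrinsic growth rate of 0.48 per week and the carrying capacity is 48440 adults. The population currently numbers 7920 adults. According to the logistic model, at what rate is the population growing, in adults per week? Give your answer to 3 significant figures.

dN/dt = rN(1 − N/K) = 0.48 × 7920 × (1 − 7920/48440).
1 − 7920/48440 = 0.8365; dN/dt = 0.48 × 7920 × 0.8365 = 3180.

3180 adults per week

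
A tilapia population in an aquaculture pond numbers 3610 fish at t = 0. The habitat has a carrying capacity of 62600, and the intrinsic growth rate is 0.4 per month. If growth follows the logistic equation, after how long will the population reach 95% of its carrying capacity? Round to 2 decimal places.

A = (K − N₀)/N₀ = (62600 − 3610)/3610 = 16.341.
Solve 62600/(1 + 16.341·e^(−0.4t)) = 59470: 1 + 16.341·e^(−0.4t) = 1.0526, so e^(−0.4t) = 0.00322088.
−0.4·t = ln(0.00322088) = -5.7381, so t = 5.7381/0.4 = 14.345.

14.35 months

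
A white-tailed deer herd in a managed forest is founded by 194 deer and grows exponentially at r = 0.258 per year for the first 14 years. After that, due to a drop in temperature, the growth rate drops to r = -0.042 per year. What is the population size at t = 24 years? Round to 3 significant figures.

4720 deer

Phase 1: N(14) = 194·e^(0.258×14) = 194·e^3.612 = 7185.77.
Phase 2 runs for 24 − 14 = 10 years at r = -0.042.
N(24) = 7185.77·e^(-0.042×10) = 7185.77·e^-0.42 = 4721.39.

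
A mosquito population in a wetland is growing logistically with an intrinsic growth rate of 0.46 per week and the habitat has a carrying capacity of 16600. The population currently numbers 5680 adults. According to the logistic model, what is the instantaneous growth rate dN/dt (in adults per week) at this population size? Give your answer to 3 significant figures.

1720 adults per week

dN/dt = rN(1 − N/K) = 0.46 × 5680 × (1 − 5680/16600).
1 − 5680/16600 = 0.65783; dN/dt = 0.46 × 5680 × 0.65783 = 1718.8.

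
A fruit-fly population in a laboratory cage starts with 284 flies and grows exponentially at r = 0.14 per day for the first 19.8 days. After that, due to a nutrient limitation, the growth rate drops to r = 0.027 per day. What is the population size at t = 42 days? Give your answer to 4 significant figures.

8270 flies

Phase 1: N(19.8) = 284·e^(0.14×19.8) = 284·e^2.772 = 4541.33.
Phase 2 runs for 42 − 19.8 = 22.2 days at r = 0.027.
N(42) = 4541.33·e^(0.027×22.2) = 4541.33·e^0.5994 = 8269.87.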